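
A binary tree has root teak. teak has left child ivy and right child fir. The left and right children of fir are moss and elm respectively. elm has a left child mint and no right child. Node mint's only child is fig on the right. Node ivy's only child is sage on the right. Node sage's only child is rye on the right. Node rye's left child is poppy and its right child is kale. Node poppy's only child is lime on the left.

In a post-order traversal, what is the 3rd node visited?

kale

Post-order visits the left subtree, then the right subtree, then the node.
At teak: go left to ivy.
  At ivy: no left child.
  At ivy: go right to sage.
    At sage: no left child.
    At sage: go right to rye.
      At rye: go left to poppy.
        At poppy: go left to lime.
          lime is a leaf — visit lime.
        At poppy: no right child.
        Visit poppy.
      At rye: go right to kale.
        kale is a leaf — visit kale.
      Visit rye.
    Visit sage.
  Visit ivy.
At teak: go right to fir.
  At fir: go left to moss.
    moss is a leaf — visit moss.
  At fir: go right to elm.
    At elm: go left to mint.
      At mint: no left child.
      At mint: go right to fig.
        fig is a leaf — visit fig.
      Visit mint.
    At elm: no right child.
    Visit elm.
  Visit fir.
Visit teak.
Full post-order sequence: lime, poppy, kale, rye, sage, ivy, moss, fig, mint, elm, fir, teak.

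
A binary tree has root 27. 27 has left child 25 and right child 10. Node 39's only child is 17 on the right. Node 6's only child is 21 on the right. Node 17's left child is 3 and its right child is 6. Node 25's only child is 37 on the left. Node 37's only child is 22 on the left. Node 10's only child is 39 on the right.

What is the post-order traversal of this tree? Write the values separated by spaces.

Post-order visits the left subtree, then the right subtree, then the node.
At 27: go left to 25.
  At 25: go left to 37.
    At 37: go left to 22.
      22 is a leaf — visit 22.
    At 37: no right child.
    Visit 37.
  At 25: no right child.
  Visit 25.
At 27: go right to 10.
  At 10: no left child.
  At 10: go right to 39.
    At 39: no left child.
    At 39: go right to 17.
      At 17: go left to 3.
        3 is a leaf — visit 3.
      At 17: go right to 6.
        At 6: no left child.
        At 6: go right to 21.
          21 is a leaf — visit 21.
        Visit 6.
      Visit 17.
    Visit 39.
  Visit 10.
Visit 27.

22 37 25 3 21 6 17 39 10 27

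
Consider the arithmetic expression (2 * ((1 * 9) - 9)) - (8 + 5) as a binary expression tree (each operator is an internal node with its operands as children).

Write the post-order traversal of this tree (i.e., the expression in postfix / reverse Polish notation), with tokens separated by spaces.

Post-order on an expression tree gives postfix notation: for each operator, emit left operand, right operand, then the operator.

2 1 9 * 9 - * 8 5 + -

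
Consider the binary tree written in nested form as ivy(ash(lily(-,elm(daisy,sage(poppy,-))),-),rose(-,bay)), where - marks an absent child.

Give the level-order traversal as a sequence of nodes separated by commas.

ivy, ash, rose, lily, bay, elm, daisy, sage, poppy

Level-order visits nodes level by level from the root, left to right within each level.
Level 0: ivy
Level 1: ash, rose
Level 2: lily, bay
Level 3: elm
Level 4: daisy, sage
Level 5: poppy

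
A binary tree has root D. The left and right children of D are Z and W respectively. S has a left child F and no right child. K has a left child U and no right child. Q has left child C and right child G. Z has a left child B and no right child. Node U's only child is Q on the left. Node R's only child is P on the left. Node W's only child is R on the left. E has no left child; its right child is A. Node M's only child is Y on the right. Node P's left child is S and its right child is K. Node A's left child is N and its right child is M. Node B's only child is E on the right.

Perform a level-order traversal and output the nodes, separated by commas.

Level-order visits nodes level by level from the root, left to right within each level.
Level 0: D
Level 1: Z, W
Level 2: B, R
Level 3: E, P
Level 4: A, S, K
Level 5: N, M, F, U
Level 6: Y, Q
Level 7: C, G

D, Z, W, B, R, E, P, A, S, K, N, M, F, U, Y, Q, C, G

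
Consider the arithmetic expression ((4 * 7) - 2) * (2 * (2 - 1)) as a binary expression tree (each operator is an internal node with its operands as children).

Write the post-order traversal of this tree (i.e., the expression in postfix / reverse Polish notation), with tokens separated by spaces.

Post-order on an expression tree gives postfix notation: for each operator, emit left operand, right operand, then the operator.

4 7 * 2 - 2 2 1 - * *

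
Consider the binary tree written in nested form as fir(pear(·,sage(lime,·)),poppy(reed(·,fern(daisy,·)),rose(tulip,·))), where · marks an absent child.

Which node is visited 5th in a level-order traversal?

Level-order visits nodes level by level from the root, left to right within each level.
Level 0: fir
Level 1: pear, poppy
Level 2: sage, reed, rose
Level 3: lime, fern, tulip
Level 4: daisy
Full level-order sequence: fir, pear, poppy, sage, reed, rose, lime, fern, tulip, daisy.

reed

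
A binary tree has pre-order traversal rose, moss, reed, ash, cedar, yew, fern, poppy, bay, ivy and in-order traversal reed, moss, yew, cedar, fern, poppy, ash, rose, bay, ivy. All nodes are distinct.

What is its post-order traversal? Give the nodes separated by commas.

reed, yew, poppy, fern, cedar, ash, moss, ivy, bay, rose

The first element of pre-order is the root; it splits in-order into left and right subtrees.
Root rose: left subtree has 7 nodes {reed, moss, yew, cedar, fern, poppy, ash}, right has 2 {bay, ivy}.
  Root moss: left subtree has 1 node {reed}, right has 5 {yew, cedar, fern, poppy, ash}.
    Root ash: left subtree has 4 nodes {yew, cedar, fern, poppy}, right has 0 { }.
      Root cedar: left subtree has 1 node {yew}, right has 2 {fern, poppy}.
        Root fern: left subtree has 0 nodes { }, right has 1 {poppy}.
  Root bay: left subtree has 0 nodes { }, right has 1 {ivy}.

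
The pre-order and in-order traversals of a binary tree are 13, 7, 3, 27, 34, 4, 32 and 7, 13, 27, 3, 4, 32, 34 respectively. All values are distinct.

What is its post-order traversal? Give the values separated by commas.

The first element of pre-order is the root; it splits in-order into left and right subtrees.
Root 13: left subtree has 1 node {7}, right has 5 {27, 3, 4, 32, 34}.
  Root 3: left subtree has 1 node {27}, right has 3 {4, 32, 34}.
    Root 34: left subtree has 2 nodes {4, 32}, right has 0 { }.
      Root 4: left subtree has 0 nodes { }, right has 1 {32}.

7, 27, 32, 4, 34, 3, 13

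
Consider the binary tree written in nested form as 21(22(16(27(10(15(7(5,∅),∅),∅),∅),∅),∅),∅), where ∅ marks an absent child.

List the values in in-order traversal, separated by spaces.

5 7 15 10 27 16 22 21

In-order visits the left subtree, then the node, then the right subtree.
At 21: go left to 22.
  At 22: go left to 16.
    At 16: go left to 27.
      At 27: go left to 10.
        At 10: go left to 15.
          At 15: go left to 7.
            At 7: go left to 5.
              5 is a leaf — visit 5.
            Visit 7.
            At 7: no right child.
          Visit 15.
          At 15: no right child.
        Visit 10.
        At 10: no right child.
      Visit 27.
      At 27: no right child.
    Visit 16.
    At 16: no right child.
  Visit 22.
  At 22: no right child.
Visit 21.
At 21: no right child.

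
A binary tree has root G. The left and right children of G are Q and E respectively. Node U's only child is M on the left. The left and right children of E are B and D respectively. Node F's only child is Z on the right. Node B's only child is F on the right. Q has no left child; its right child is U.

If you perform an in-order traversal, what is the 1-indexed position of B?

5

In-order visits the left subtree, then the node, then the right subtree.
At G: go left to Q.
  At Q: no left child.
  Visit Q.
  At Q: go right to U.
    At U: go left to M.
      M is a leaf — visit M.
    Visit U.
    At U: no right child.
Visit G.
At G: go right to E.
  At E: go left to B.
    At B: no left child.
    Visit B.
    At B: go right to F.
      At F: no left child.
      Visit F.
      At F: go right to Z.
        Z is a leaf — visit Z.
  Visit E.
  At E: go right to D.
    D is a leaf — visit D.
Full in-order sequence: Q, M, U, G, B, F, Z, E, D.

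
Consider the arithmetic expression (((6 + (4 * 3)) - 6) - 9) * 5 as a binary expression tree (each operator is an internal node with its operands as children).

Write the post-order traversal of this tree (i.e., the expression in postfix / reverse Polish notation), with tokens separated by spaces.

6 4 3 * + 6 - 9 - 5 *

Post-order on an expression tree gives postfix notation: for each operator, emit left operand, right operand, then the operator.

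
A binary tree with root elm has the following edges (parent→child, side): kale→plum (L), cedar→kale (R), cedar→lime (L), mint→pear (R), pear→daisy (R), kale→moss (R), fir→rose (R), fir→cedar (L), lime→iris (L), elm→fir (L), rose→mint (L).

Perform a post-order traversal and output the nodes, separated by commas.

Post-order visits the left subtree, then the right subtree, then the node.
At elm: go left to fir.
  At fir: go left to cedar.
    At cedar: go left to lime.
      At lime: go left to iris.
        iris is a leaf — visit iris.
      At lime: no right child.
      Visit lime.
    At cedar: go right to kale.
      At kale: go left to plum.
        plum is a leaf — visit plum.
      At kale: go right to moss.
        moss is a leaf — visit moss.
      Visit kale.
    Visit cedar.
  At fir: go right to rose.
    At rose: go left to mint.
      At mint: no left child.
      At mint: go right to pear.
        At pear: no left child.
        At pear: go right to daisy.
          daisy is a leaf — visit daisy.
        Visit pear.
      Visit mint.
    At rose: no right child.
    Visit rose.
  Visit fir.
At elm: no right child.
Visit elm.

iris, lime, plum, moss, kale, cedar, daisy, pear, mint, rose, fir, elm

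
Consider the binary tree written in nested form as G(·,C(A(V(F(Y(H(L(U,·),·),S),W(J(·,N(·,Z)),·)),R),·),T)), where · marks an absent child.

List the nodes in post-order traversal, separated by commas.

U, L, H, S, Y, Z, N, J, W, F, R, V, A, T, C, G

Post-order visits the left subtree, then the right subtree, then the node.
At G: no left child.
At G: go right to C.
  At C: go left to A.
    At A: go left to V.
      At V: go left to F.
        At F: go left to Y.
          At Y: go left to H.
            At H: go left to L.
              At L: go left to U.
                U is a leaf — visit U.
              At L: no right child.
              Visit L.
            At H: no right child.
            Visit H.
          At Y: go right to S.
            S is a leaf — visit S.
          Visit Y.
        At F: go right to W.
          At W: go left to J.
            At J: no left child.
            At J: go right to N.
              At N: no left child.
              At N: go right to Z.
                Z is a leaf — visit Z.
              Visit N.
            Visit J.
          At W: no right child.
          Visit W.
        Visit F.
      At V: go right to R.
        R is a leaf — visit R.
      Visit V.
    At A: no right child.
    Visit A.
  At C: go right to T.
    T is a leaf — visit T.
  Visit C.
Visit G.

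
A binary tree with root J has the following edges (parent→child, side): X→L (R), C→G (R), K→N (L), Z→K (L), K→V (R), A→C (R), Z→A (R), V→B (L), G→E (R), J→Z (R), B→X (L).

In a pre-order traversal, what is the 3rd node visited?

Pre-order visits the node, then its left subtree, then its right subtree.
Visit J.
At J: no left child.
At J: go right to Z.
  Visit Z.
  At Z: go left to K.
    Visit K.
    At K: go left to N.
      N is a leaf — visit N.
    At K: go right to V.
      Visit V.
      At V: go left to B.
        Visit B.
        At B: go left to X.
          Visit X.
          At X: no left child.
          At X: go right to L.
            L is a leaf — visit L.
        At B: no right child.
      At V: no right child.
  At Z: go right to A.
    Visit A.
    At A: no left child.
    At A: go right to C.
      Visit C.
      At C: no left child.
      At C: go right to G.
        Visit G.
        At G: no left child.
        At G: go right to E.
          E is a leaf — visit E.
Full pre-order sequence: J, Z, K, N, V, B, X, L, A, C, G, E.

K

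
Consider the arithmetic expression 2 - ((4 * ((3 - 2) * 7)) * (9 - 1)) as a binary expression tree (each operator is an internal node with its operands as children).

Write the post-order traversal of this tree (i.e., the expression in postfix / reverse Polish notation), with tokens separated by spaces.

2 4 3 2 - 7 * * 9 1 - * -

Post-order on an expression tree gives postfix notation: for each operator, emit left operand, right operand, then the operator.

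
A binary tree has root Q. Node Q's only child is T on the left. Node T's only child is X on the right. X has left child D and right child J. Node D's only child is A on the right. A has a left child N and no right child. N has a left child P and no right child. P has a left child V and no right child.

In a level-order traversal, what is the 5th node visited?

J

Level-order visits nodes level by level from the root, left to right within each level.
Level 0: Q
Level 1: T
Level 2: X
Level 3: D, J
Level 4: A
Level 5: N
Level 6: P
Level 7: V
Full level-order sequence: Q, T, X, D, J, A, N, P, V.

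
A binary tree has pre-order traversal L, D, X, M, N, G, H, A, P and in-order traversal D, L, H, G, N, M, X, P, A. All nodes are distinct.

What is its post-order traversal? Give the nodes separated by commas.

D, H, G, N, M, P, A, X, L

The first element of pre-order is the root; it splits in-order into left and right subtrees.
Root L: left subtree has 1 node {D}, right has 7 {H, G, N, M, X, P, A}.
  Root X: left subtree has 4 nodes {H, G, N, M}, right has 2 {P, A}.
    Root M: left subtree has 3 nodes {H, G, N}, right has 0 { }.
      Root N: left subtree has 2 nodes {H, G}, right has 0 { }.
        Root G: left subtree has 1 node {H}, right has 0 { }.
    Root A: left subtree has 1 node {P}, right has 0 { }.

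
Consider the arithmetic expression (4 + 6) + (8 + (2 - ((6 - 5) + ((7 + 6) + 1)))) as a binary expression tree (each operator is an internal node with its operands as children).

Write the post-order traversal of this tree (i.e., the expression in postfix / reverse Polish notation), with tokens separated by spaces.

4 6 + 8 2 6 5 - 7 6 + 1 + + - + +

Post-order on an expression tree gives postfix notation: for each operator, emit left operand, right operand, then the operator.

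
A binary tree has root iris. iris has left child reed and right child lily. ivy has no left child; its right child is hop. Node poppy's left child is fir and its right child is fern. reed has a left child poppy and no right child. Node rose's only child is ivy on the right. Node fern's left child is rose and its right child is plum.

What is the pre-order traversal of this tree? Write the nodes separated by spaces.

Pre-order visits the node, then its left subtree, then its right subtree.
Visit iris.
At iris: go left to reed.
  Visit reed.
  At reed: go left to poppy.
    Visit poppy.
    At poppy: go left to fir.
      fir is a leaf — visit fir.
    At poppy: go right to fern.
      Visit fern.
      At fern: go left to rose.
        Visit rose.
        At rose: no left child.
        At rose: go right to ivy.
          Visit ivy.
          At ivy: no left child.
          At ivy: go right to hop.
            hop is a leaf — visit hop.
      At fern: go right to plum.
        plum is a leaf — visit plum.
  At reed: no right child.
At iris: go right to lily.
  lily is a leaf — visit lily.

iris reed poppy fir fern rose ivy hop plum lily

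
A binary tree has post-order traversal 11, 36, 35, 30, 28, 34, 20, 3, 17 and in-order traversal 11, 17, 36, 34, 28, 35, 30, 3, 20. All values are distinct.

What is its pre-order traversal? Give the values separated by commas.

17, 11, 3, 34, 36, 28, 30, 35, 20

The last element of post-order is the root; it splits in-order into left and right subtrees.
Root 17: left subtree has 1 node {11}, right has 7 {36, 34, 28, 35, 30, 3, 20}.
  Root 3: left subtree has 5 nodes {36, 34, 28, 35, 30}, right has 1 {20}.
    Root 34: left subtree has 1 node {36}, right has 3 {28, 35, 30}.
      Root 28: left subtree has 0 nodes { }, right has 2 {35, 30}.
        Root 30: left subtree has 1 node {35}, right has 0 { }.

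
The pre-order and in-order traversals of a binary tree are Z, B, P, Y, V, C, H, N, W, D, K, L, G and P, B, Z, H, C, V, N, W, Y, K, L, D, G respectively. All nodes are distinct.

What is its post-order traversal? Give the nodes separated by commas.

P, B, H, C, W, N, V, L, K, G, D, Y, Z

The first element of pre-order is the root; it splits in-order into left and right subtrees.
Root Z: left subtree has 2 nodes {P, B}, right has 10 {H, C, V, N, W, Y, K, L, D, G}.
  Root B: left subtree has 1 node {P}, right has 0 { }.
  Root Y: left subtree has 5 nodes {H, C, V, N, W}, right has 4 {K, L, D, G}.
    Root V: left subtree has 2 nodes {H, C}, right has 2 {N, W}.
      Root C: left subtree has 1 node {H}, right has 0 { }.
      Root N: left subtree has 0 nodes { }, right has 1 {W}.
    Root D: left subtree has 2 nodes {K, L}, right has 1 {G}.
      Root K: left subtree has 0 nodes { }, right has 1 {L}.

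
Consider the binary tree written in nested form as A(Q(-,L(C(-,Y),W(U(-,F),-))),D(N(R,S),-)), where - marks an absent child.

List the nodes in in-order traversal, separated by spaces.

Q C Y L U F W A R N S D

In-order visits the left subtree, then the node, then the right subtree.
At A: go left to Q.
  At Q: no left child.
  Visit Q.
  At Q: go right to L.
    At L: go left to C.
      At C: no left child.
      Visit C.
      At C: go right to Y.
        Y is a leaf — visit Y.
    Visit L.
    At L: go right to W.
      At W: go left to U.
        At U: no left child.
        Visit U.
        At U: go right to F.
          F is a leaf — visit F.
      Visit W.
      At W: no right child.
Visit A.
At A: go right to D.
  At D: go left to N.
    At N: go left to R.
      R is a leaf — visit R.
    Visit N.
    At N: go right to S.
      S is a leaf — visit S.
  Visit D.
  At D: no right child.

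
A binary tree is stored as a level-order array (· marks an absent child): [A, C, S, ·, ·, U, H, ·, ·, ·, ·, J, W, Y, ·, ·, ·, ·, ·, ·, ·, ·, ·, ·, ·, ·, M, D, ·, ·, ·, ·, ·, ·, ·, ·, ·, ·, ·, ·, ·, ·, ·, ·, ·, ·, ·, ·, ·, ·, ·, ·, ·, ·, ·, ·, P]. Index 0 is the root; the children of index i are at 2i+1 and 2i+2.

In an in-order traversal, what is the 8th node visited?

In-order visits the left subtree, then the node, then the right subtree.
At A: go left to C.
  C is a leaf — visit C.
Visit A.
At A: go right to S.
  At S: go left to U.
    At U: go left to J.
      J is a leaf — visit J.
    Visit U.
    At U: go right to W.
      At W: no left child.
      Visit W.
      At W: go right to M.
        M is a leaf — visit M.
  Visit S.
  At S: go right to H.
    At H: go left to Y.
      At Y: go left to D.
        At D: no left child.
        Visit D.
        At D: go right to P.
          P is a leaf — visit P.
      Visit Y.
      At Y: no right child.
    Visit H.
    At H: no right child.
Full in-order sequence: C, A, J, U, W, M, S, D, P, Y, H.

D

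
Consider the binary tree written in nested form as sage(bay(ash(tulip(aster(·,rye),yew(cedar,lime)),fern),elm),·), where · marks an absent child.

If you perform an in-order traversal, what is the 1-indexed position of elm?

In-order visits the left subtree, then the node, then the right subtree.
At sage: go left to bay.
  At bay: go left to ash.
    At ash: go left to tulip.
      At tulip: go left to aster.
        At aster: no left child.
        Visit aster.
        At aster: go right to rye.
          rye is a leaf — visit rye.
      Visit tulip.
      At tulip: go right to yew.
        At yew: go left to cedar.
          cedar is a leaf — visit cedar.
        Visit yew.
        At yew: go right to lime.
          lime is a leaf — visit lime.
    Visit ash.
    At ash: go right to fern.
      fern is a leaf — visit fern.
  Visit bay.
  At bay: go right to elm.
    elm is a leaf — visit elm.
Visit sage.
At sage: no right child.
Full in-order sequence: aster, rye, tulip, cedar, yew, lime, ash, fern, bay, elm, sage.

10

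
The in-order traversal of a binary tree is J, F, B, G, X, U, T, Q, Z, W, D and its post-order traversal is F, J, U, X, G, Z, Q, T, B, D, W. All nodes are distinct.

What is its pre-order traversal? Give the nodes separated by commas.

The last element of post-order is the root; it splits in-order into left and right subtrees.
Root W: left subtree has 9 nodes {J, F, B, G, X, U, T, Q, Z}, right has 1 {D}.
  Root B: left subtree has 2 nodes {J, F}, right has 6 {G, X, U, T, Q, Z}.
    Root J: left subtree has 0 nodes { }, right has 1 {F}.
    Root T: left subtree has 3 nodes {G, X, U}, right has 2 {Q, Z}.
      Root G: left subtree has 0 nodes { }, right has 2 {X, U}.
        Root X: left subtree has 0 nodes { }, right has 1 {U}.
      Root Q: left subtree has 0 nodes { }, right has 1 {Z}.

W, B, J, F, T, G, X, U, Q, Z, D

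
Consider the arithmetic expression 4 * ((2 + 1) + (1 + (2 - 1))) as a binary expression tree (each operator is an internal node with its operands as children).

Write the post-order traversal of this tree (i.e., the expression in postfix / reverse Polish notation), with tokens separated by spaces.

4 2 1 + 1 2 1 - + + *

Post-order on an expression tree gives postfix notation: for each operator, emit left operand, right operand, then the operator.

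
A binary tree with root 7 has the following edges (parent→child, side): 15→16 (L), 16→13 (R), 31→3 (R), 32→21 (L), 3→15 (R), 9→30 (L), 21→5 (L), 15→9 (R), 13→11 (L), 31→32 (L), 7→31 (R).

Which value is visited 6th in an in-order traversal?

In-order visits the left subtree, then the node, then the right subtree.
At 7: no left child.
Visit 7.
At 7: go right to 31.
  At 31: go left to 32.
    At 32: go left to 21.
      At 21: go left to 5.
        5 is a leaf — visit 5.
      Visit 21.
      At 21: no right child.
    Visit 32.
    At 32: no right child.
  Visit 31.
  At 31: go right to 3.
    At 3: no left child.
    Visit 3.
    At 3: go right to 15.
      At 15: go left to 16.
        At 16: no left child.
        Visit 16.
        At 16: go right to 13.
          At 13: go left to 11.
            11 is a leaf — visit 11.
          Visit 13.
          At 13: no right child.
      Visit 15.
      At 15: go right to 9.
        At 9: go left to 30.
          30 is a leaf — visit 30.
        Visit 9.
        At 9: no right child.
Full in-order sequence: 7, 5, 21, 32, 31, 3, 16, 11, 13, 15, 30, 9.

3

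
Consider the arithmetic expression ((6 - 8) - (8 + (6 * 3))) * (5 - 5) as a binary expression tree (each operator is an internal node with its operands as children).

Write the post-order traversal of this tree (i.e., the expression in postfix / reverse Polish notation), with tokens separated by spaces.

6 8 - 8 6 3 * + - 5 5 - *

Post-order on an expression tree gives postfix notation: for each operator, emit left operand, right operand, then the operator.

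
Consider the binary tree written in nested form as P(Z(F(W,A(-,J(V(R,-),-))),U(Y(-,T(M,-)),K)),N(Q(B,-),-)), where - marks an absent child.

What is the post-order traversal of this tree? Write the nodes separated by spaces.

Post-order visits the left subtree, then the right subtree, then the node.
At P: go left to Z.
  At Z: go left to F.
    At F: go left to W.
      W is a leaf — visit W.
    At F: go right to A.
      At A: no left child.
      At A: go right to J.
        At J: go left to V.
          At V: go left to R.
            R is a leaf — visit R.
          At V: no right child.
          Visit V.
        At J: no right child.
        Visit J.
      Visit A.
    Visit F.
  At Z: go right to U.
    At U: go left to Y.
      At Y: no left child.
      At Y: go right to T.
        At T: go left to M.
          M is a leaf — visit M.
        At T: no right child.
        Visit T.
      Visit Y.
    At U: go right to K.
      K is a leaf — visit K.
    Visit U.
  Visit Z.
At P: go right to N.
  At N: go left to Q.
    At Q: go left to B.
      B is a leaf — visit B.
    At Q: no right child.
    Visit Q.
  At N: no right child.
  Visit N.
Visit P.

W R V J A F M T Y K U Z B Q N P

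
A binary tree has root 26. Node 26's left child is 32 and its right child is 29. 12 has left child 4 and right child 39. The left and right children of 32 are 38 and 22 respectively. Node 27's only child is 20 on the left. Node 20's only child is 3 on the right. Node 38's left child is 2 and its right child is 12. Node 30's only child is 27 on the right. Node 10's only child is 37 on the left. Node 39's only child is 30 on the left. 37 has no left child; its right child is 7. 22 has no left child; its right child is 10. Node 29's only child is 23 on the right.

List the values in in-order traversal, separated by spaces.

In-order visits the left subtree, then the node, then the right subtree.
At 26: go left to 32.
  At 32: go left to 38.
    At 38: go left to 2.
      2 is a leaf — visit 2.
    Visit 38.
    At 38: go right to 12.
      At 12: go left to 4.
        4 is a leaf — visit 4.
      Visit 12.
      At 12: go right to 39.
        At 39: go left to 30.
          At 30: no left child.
          Visit 30.
          At 30: go right to 27.
            At 27: go left to 20.
              At 20: no left child.
              Visit 20.
              At 20: go right to 3.
                3 is a leaf — visit 3.
            Visit 27.
            At 27: no right child.
        Visit 39.
        At 39: no right child.
  Visit 32.
  At 32: go right to 22.
    At 22: no left child.
    Visit 22.
    At 22: go right to 10.
      At 10: go left to 37.
        At 37: no left child.
        Visit 37.
        At 37: go right to 7.
          7 is a leaf — visit 7.
      Visit 10.
      At 10: no right child.
Visit 26.
At 26: go right to 29.
  At 29: no left child.
  Visit 29.
  At 29: go right to 23.
    23 is a leaf — visit 23.

2 38 4 12 30 20 3 27 39 32 22 37 7 10 26 29 23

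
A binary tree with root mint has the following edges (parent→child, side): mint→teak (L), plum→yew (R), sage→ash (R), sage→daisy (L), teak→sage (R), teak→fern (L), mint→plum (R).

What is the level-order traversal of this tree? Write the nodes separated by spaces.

Level-order visits nodes level by level from the root, left to right within each level.
Level 0: mint
Level 1: teak, plum
Level 2: fern, sage, yew
Level 3: daisy, ash

mint teak plum fern sage yew daisy ash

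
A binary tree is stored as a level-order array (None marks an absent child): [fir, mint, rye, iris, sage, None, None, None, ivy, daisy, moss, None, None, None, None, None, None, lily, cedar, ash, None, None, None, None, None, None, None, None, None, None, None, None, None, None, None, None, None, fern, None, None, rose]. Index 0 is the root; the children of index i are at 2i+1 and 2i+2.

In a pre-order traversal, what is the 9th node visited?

daisy

Pre-order visits the node, then its left subtree, then its right subtree.
Visit fir.
At fir: go left to mint.
  Visit mint.
  At mint: go left to iris.
    Visit iris.
    At iris: no left child.
    At iris: go right to ivy.
      Visit ivy.
      At ivy: go left to lily.
        lily is a leaf — visit lily.
      At ivy: go right to cedar.
        Visit cedar.
        At cedar: go left to fern.
          fern is a leaf — visit fern.
        At cedar: no right child.
  At mint: go right to sage.
    Visit sage.
    At sage: go left to daisy.
      Visit daisy.
      At daisy: go left to ash.
        Visit ash.
        At ash: no left child.
        At ash: go right to rose.
          rose is a leaf — visit rose.
      At daisy: no right child.
    At sage: go right to moss.
      moss is a leaf — visit moss.
At fir: go right to rye.
  rye is a leaf — visit rye.
Full pre-order sequence: fir, mint, iris, ivy, lily, cedar, fern, sage, daisy, ash, rose, moss, rye.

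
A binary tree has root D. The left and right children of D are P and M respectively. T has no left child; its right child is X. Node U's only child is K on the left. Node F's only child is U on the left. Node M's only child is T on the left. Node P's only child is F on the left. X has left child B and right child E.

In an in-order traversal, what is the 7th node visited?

B

In-order visits the left subtree, then the node, then the right subtree.
At D: go left to P.
  At P: go left to F.
    At F: go left to U.
      At U: go left to K.
        K is a leaf — visit K.
      Visit U.
      At U: no right child.
    Visit F.
    At F: no right child.
  Visit P.
  At P: no right child.
Visit D.
At D: go right to M.
  At M: go left to T.
    At T: no left child.
    Visit T.
    At T: go right to X.
      At X: go left to B.
        B is a leaf — visit B.
      Visit X.
      At X: go right to E.
        E is a leaf — visit E.
  Visit M.
  At M: no right child.
Full in-order sequence: K, U, F, P, D, T, B, X, E, M.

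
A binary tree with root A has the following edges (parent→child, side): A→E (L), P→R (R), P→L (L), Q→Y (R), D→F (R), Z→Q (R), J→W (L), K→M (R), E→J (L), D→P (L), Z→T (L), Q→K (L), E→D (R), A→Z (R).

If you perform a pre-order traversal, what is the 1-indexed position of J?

Pre-order visits the node, then its left subtree, then its right subtree.
Visit A.
At A: go left to E.
  Visit E.
  At E: go left to J.
    Visit J.
    At J: go left to W.
      W is a leaf — visit W.
    At J: no right child.
  At E: go right to D.
    Visit D.
    At D: go left to P.
      Visit P.
      At P: go left to L.
        L is a leaf — visit L.
      At P: go right to R.
        R is a leaf — visit R.
    At D: go right to F.
      F is a leaf — visit F.
At A: go right to Z.
  Visit Z.
  At Z: go left to T.
    T is a leaf — visit T.
  At Z: go right to Q.
    Visit Q.
    At Q: go left to K.
      Visit K.
      At K: no left child.
      At K: go right to M.
        M is a leaf — visit M.
    At Q: go right to Y.
      Y is a leaf — visit Y.
Full pre-order sequence: A, E, J, W, D, P, L, R, F, Z, T, Q, K, M, Y.

3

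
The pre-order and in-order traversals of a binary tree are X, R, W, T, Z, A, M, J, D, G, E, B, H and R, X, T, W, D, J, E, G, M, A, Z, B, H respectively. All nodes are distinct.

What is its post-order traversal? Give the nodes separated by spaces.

R T D E G J M A H B Z W X

The first element of pre-order is the root; it splits in-order into left and right subtrees.
Root X: left subtree has 1 node {R}, right has 11 {T, W, D, J, E, G, M, A, Z, B, H}.
  Root W: left subtree has 1 node {T}, right has 9 {D, J, E, G, M, A, Z, B, H}.
    Root Z: left subtree has 6 nodes {D, J, E, G, M, A}, right has 2 {B, H}.
      Root A: left subtree has 5 nodes {D, J, E, G, M}, right has 0 { }.
        Root M: left subtree has 4 nodes {D, J, E, G}, right has 0 { }.
          Root J: left subtree has 1 node {D}, right has 2 {E, G}.
            Root G: left subtree has 1 node {E}, right has 0 { }.
      Root B: left subtree has 0 nodes { }, right has 1 {H}.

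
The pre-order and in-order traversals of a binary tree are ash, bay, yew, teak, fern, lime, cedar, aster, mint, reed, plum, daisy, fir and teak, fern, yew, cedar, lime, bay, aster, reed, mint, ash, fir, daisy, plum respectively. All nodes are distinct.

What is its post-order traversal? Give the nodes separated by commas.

fern, teak, cedar, lime, yew, reed, mint, aster, bay, fir, daisy, plum, ash

The first element of pre-order is the root; it splits in-order into left and right subtrees.
Root ash: left subtree has 9 nodes {teak, fern, yew, cedar, lime, bay, aster, reed, mint}, right has 3 {fir, daisy, plum}.
  Root bay: left subtree has 5 nodes {teak, fern, yew, cedar, lime}, right has 3 {aster, reed, mint}.
    Root yew: left subtree has 2 nodes {teak, fern}, right has 2 {cedar, lime}.
      Root teak: left subtree has 0 nodes { }, right has 1 {fern}.
      Root lime: left subtree has 1 node {cedar}, right has 0 { }.
    Root aster: left subtree has 0 nodes { }, right has 2 {reed, mint}.
      Root mint: left subtree has 1 node {reed}, right has 0 { }.
  Root plum: left subtree has 2 nodes {fir, daisy}, right has 0 { }.
    Root daisy: left subtree has 1 node {fir}, right has 0 { }.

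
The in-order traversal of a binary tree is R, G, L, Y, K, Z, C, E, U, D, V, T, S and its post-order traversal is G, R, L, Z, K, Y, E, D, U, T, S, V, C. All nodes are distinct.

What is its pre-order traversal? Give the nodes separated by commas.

C, Y, L, R, G, K, Z, V, U, E, D, S, T

The last element of post-order is the root; it splits in-order into left and right subtrees.
Root C: left subtree has 6 nodes {R, G, L, Y, K, Z}, right has 6 {E, U, D, V, T, S}.
  Root Y: left subtree has 3 nodes {R, G, L}, right has 2 {K, Z}.
    Root L: left subtree has 2 nodes {R, G}, right has 0 { }.
      Root R: left subtree has 0 nodes { }, right has 1 {G}.
    Root K: left subtree has 0 nodes { }, right has 1 {Z}.
  Root V: left subtree has 3 nodes {E, U, D}, right has 2 {T, S}.
    Root U: left subtree has 1 node {E}, right has 1 {D}.
    Root S: left subtree has 1 node {T}, right has 0 { }.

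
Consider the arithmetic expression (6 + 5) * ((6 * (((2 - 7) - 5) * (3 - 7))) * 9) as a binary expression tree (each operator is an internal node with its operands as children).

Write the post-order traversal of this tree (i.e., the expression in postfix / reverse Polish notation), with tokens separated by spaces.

6 5 + 6 2 7 - 5 - 3 7 - * * 9 * *

Post-order on an expression tree gives postfix notation: for each operator, emit left operand, right operand, then the operator.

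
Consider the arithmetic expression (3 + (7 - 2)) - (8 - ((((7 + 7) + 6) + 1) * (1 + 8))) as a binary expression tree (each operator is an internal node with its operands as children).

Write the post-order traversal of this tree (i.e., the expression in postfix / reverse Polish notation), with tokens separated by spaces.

Post-order on an expression tree gives postfix notation: for each operator, emit left operand, right operand, then the operator.

3 7 2 - + 8 7 7 + 6 + 1 + 1 8 + * - -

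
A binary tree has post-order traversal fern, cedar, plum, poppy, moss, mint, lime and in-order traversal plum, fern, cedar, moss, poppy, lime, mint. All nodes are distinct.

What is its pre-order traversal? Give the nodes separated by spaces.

The last element of post-order is the root; it splits in-order into left and right subtrees.
Root lime: left subtree has 5 nodes {plum, fern, cedar, moss, poppy}, right has 1 {mint}.
  Root moss: left subtree has 3 nodes {plum, fern, cedar}, right has 1 {poppy}.
    Root plum: left subtree has 0 nodes { }, right has 2 {fern, cedar}.
      Root cedar: left subtree has 1 node {fern}, right has 0 { }.

lime moss plum cedar fern poppy mint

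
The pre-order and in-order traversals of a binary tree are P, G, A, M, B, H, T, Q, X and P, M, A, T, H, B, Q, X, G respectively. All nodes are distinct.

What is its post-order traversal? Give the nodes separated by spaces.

M T H X Q B A G P

The first element of pre-order is the root; it splits in-order into left and right subtrees.
Root P: left subtree has 0 nodes { }, right has 8 {M, A, T, H, B, Q, X, G}.
  Root G: left subtree has 7 nodes {M, A, T, H, B, Q, X}, right has 0 { }.
    Root A: left subtree has 1 node {M}, right has 5 {T, H, B, Q, X}.
      Root B: left subtree has 2 nodes {T, H}, right has 2 {Q, X}.
        Root H: left subtree has 1 node {T}, right has 0 { }.
        Root Q: left subtree has 0 nodes { }, right has 1 {X}.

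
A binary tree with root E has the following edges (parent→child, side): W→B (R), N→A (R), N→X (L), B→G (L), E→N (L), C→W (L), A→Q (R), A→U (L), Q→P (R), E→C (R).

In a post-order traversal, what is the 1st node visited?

Post-order visits the left subtree, then the right subtree, then the node.
At E: go left to N.
  At N: go left to X.
    X is a leaf — visit X.
  At N: go right to A.
    At A: go left to U.
      U is a leaf — visit U.
    At A: go right to Q.
      At Q: no left child.
      At Q: go right to P.
        P is a leaf — visit P.
      Visit Q.
    Visit A.
  Visit N.
At E: go right to C.
  At C: go left to W.
    At W: no left child.
    At W: go right to B.
      At B: go left to G.
        G is a leaf — visit G.
      At B: no right child.
      Visit B.
    Visit W.
  At C: no right child.
  Visit C.
Visit E.
Full post-order sequence: X, U, P, Q, A, N, G, B, W, C, E.

X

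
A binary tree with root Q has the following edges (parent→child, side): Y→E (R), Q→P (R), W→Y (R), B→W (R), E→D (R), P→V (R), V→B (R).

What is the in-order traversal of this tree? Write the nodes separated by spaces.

Q P V B W Y E D

In-order visits the left subtree, then the node, then the right subtree.
At Q: no left child.
Visit Q.
At Q: go right to P.
  At P: no left child.
  Visit P.
  At P: go right to V.
    At V: no left child.
    Visit V.
    At V: go right to B.
      At B: no left child.
      Visit B.
      At B: go right to W.
        At W: no left child.
        Visit W.
        At W: go right to Y.
          At Y: no left child.
          Visit Y.
          At Y: go right to E.
            At E: no left child.
            Visit E.
            At E: go right to D.
              D is a leaf — visit D.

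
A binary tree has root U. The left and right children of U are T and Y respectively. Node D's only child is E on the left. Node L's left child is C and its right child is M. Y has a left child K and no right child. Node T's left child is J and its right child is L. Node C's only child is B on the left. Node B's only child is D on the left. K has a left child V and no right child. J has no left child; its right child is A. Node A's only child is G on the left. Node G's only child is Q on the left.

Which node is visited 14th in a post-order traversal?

Post-order visits the left subtree, then the right subtree, then the node.
At U: go left to T.
  At T: go left to J.
    At J: no left child.
    At J: go right to A.
      At A: go left to G.
        At G: go left to Q.
          Q is a leaf — visit Q.
        At G: no right child.
        Visit G.
      At A: no right child.
      Visit A.
    Visit J.
  At T: go right to L.
    At L: go left to C.
      At C: go left to B.
        At B: go left to D.
          At D: go left to E.
            E is a leaf — visit E.
          At D: no right child.
          Visit D.
        At B: no right child.
        Visit B.
      At C: no right child.
      Visit C.
    At L: go right to M.
      M is a leaf — visit M.
    Visit L.
  Visit T.
At U: go right to Y.
  At Y: go left to K.
    At K: go left to V.
      V is a leaf — visit V.
    At K: no right child.
    Visit K.
  At Y: no right child.
  Visit Y.
Visit U.
Full post-order sequence: Q, G, A, J, E, D, B, C, M, L, T, V, K, Y, U.

Y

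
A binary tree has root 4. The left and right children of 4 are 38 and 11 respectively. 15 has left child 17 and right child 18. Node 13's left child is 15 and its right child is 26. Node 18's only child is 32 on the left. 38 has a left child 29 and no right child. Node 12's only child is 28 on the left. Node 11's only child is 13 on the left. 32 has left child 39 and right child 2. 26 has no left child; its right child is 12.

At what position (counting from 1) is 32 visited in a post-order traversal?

6

Post-order visits the left subtree, then the right subtree, then the node.
At 4: go left to 38.
  At 38: go left to 29.
    29 is a leaf — visit 29.
  At 38: no right child.
  Visit 38.
At 4: go right to 11.
  At 11: go left to 13.
    At 13: go left to 15.
      At 15: go left to 17.
        17 is a leaf — visit 17.
      At 15: go right to 18.
        At 18: go left to 32.
          At 32: go left to 39.
            39 is a leaf — visit 39.
          At 32: go right to 2.
            2 is a leaf — visit 2.
          Visit 32.
        At 18: no right child.
        Visit 18.
      Visit 15.
    At 13: go right to 26.
      At 26: no left child.
      At 26: go right to 12.
        At 12: go left to 28.
          28 is a leaf — visit 28.
        At 12: no right child.
        Visit 12.
      Visit 26.
    Visit 13.
  At 11: no right child.
  Visit 11.
Visit 4.
Full post-order sequence: 29, 38, 17, 39, 2, 32, 18, 15, 28, 12, 26, 13, 11, 4.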